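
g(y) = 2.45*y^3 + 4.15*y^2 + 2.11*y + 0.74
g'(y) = 7.35*y^2 + 8.3*y + 2.11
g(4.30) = 281.34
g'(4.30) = 173.70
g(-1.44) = -1.01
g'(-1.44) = 5.40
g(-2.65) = -21.30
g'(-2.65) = 31.73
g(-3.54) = -63.41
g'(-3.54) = 64.84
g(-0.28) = 0.42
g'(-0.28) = 0.36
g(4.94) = 407.80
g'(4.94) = 222.48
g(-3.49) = -60.22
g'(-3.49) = 62.67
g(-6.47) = -502.75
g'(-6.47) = 256.09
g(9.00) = 2141.93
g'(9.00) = 672.16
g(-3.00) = -34.39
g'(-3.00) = 43.36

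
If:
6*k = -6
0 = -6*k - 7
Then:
No Solution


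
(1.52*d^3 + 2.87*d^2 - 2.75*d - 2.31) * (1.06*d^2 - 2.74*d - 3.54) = 1.6112*d^5 - 1.1226*d^4 - 16.1596*d^3 - 5.0734*d^2 + 16.0644*d + 8.1774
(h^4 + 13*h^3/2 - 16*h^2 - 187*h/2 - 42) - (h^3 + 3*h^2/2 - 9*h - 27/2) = h^4 + 11*h^3/2 - 35*h^2/2 - 169*h/2 - 57/2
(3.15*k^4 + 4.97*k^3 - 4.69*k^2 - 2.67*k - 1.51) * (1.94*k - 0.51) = 6.111*k^5 + 8.0353*k^4 - 11.6333*k^3 - 2.7879*k^2 - 1.5677*k + 0.7701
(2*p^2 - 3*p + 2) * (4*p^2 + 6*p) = 8*p^4 - 10*p^2 + 12*p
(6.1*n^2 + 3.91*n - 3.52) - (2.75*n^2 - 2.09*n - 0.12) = 3.35*n^2 + 6.0*n - 3.4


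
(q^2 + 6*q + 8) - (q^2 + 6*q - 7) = 15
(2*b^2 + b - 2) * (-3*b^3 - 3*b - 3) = -6*b^5 - 3*b^4 - 9*b^2 + 3*b + 6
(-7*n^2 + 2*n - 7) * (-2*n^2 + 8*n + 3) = 14*n^4 - 60*n^3 + 9*n^2 - 50*n - 21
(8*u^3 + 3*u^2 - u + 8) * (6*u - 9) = 48*u^4 - 54*u^3 - 33*u^2 + 57*u - 72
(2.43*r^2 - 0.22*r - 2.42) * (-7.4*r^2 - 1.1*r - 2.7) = -17.982*r^4 - 1.045*r^3 + 11.589*r^2 + 3.256*r + 6.534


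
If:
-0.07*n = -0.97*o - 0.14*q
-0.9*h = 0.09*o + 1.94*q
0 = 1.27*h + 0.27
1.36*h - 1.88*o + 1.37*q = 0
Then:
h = -0.21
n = -0.89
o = -0.08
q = 0.10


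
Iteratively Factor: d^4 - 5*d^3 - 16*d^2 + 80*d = (d - 5)*(d^3 - 16*d) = (d - 5)*(d - 4)*(d^2 + 4*d) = d*(d - 5)*(d - 4)*(d + 4)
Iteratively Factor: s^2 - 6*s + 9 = (s - 3)*(s - 3)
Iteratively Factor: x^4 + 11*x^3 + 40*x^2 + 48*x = (x + 3)*(x^3 + 8*x^2 + 16*x) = (x + 3)*(x + 4)*(x^2 + 4*x) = x*(x + 3)*(x + 4)*(x + 4)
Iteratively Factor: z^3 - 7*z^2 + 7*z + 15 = (z + 1)*(z^2 - 8*z + 15) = (z - 3)*(z + 1)*(z - 5)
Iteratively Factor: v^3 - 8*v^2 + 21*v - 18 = (v - 2)*(v^2 - 6*v + 9) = (v - 3)*(v - 2)*(v - 3)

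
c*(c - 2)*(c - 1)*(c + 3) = c^4 - 7*c^2 + 6*c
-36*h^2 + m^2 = (-6*h + m)*(6*h + m)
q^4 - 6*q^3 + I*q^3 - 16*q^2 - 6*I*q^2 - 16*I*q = q*(q - 8)*(q + 2)*(q + I)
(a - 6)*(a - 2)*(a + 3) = a^3 - 5*a^2 - 12*a + 36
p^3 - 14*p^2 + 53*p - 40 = (p - 8)*(p - 5)*(p - 1)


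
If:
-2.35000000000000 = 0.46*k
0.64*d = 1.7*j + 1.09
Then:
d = 2.65625*j + 1.703125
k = -5.11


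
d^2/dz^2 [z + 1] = 0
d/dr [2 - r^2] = -2*r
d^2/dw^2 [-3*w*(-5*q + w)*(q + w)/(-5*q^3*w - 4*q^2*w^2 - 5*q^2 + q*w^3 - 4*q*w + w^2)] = 6*q/(q^3*w^3 + 3*q^2*w^2 + 3*q*w + 1)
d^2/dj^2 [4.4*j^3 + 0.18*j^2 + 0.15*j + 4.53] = 26.4*j + 0.36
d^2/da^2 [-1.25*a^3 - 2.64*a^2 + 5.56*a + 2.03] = -7.5*a - 5.28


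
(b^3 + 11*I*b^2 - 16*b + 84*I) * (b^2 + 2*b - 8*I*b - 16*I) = b^5 + 2*b^4 + 3*I*b^4 + 72*b^3 + 6*I*b^3 + 144*b^2 + 212*I*b^2 + 672*b + 424*I*b + 1344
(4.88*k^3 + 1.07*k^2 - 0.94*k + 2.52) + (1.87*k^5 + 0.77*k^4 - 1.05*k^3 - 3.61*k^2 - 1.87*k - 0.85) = 1.87*k^5 + 0.77*k^4 + 3.83*k^3 - 2.54*k^2 - 2.81*k + 1.67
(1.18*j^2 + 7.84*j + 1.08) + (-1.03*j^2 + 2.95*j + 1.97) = 0.15*j^2 + 10.79*j + 3.05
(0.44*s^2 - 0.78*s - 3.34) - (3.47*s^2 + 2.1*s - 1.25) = -3.03*s^2 - 2.88*s - 2.09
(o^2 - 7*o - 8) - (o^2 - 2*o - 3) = -5*o - 5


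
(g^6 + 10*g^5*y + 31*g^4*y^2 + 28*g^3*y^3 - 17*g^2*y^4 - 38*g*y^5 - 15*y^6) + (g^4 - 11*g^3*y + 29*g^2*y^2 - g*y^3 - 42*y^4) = g^6 + 10*g^5*y + 31*g^4*y^2 + g^4 + 28*g^3*y^3 - 11*g^3*y - 17*g^2*y^4 + 29*g^2*y^2 - 38*g*y^5 - g*y^3 - 15*y^6 - 42*y^4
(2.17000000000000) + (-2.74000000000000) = -0.570000000000000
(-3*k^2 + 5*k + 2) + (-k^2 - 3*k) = -4*k^2 + 2*k + 2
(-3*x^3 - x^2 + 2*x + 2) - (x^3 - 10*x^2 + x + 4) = -4*x^3 + 9*x^2 + x - 2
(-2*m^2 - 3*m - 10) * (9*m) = -18*m^3 - 27*m^2 - 90*m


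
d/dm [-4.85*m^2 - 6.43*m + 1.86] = -9.7*m - 6.43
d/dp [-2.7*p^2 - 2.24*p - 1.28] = -5.4*p - 2.24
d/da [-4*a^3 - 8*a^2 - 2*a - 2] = -12*a^2 - 16*a - 2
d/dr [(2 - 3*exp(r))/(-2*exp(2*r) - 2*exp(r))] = (-3*exp(2*r) + 4*exp(r) + 2)*exp(-r)/(2*(exp(2*r) + 2*exp(r) + 1))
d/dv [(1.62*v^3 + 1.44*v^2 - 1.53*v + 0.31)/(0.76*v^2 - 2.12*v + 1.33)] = (1.2312*v^4 - 6.8688*v^3 + 4.5738*v^2 + 3.3592*v - 1.3777)/(0.5776*v^4 - 3.2224*v^3 + 6.516*v^2 - 5.6392*v + 1.7689)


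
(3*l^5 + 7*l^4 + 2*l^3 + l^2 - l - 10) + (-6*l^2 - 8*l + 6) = 3*l^5 + 7*l^4 + 2*l^3 - 5*l^2 - 9*l - 4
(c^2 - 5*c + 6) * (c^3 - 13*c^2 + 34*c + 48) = c^5 - 18*c^4 + 105*c^3 - 200*c^2 - 36*c + 288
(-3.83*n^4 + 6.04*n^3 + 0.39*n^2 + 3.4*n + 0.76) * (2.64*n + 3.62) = -10.1112*n^5 + 2.081*n^4 + 22.8944*n^3 + 10.3878*n^2 + 14.3144*n + 2.7512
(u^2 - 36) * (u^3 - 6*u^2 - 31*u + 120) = u^5 - 6*u^4 - 67*u^3 + 336*u^2 + 1116*u - 4320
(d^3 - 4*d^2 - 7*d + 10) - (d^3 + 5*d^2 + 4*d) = -9*d^2 - 11*d + 10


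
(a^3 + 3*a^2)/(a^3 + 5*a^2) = (a + 3)/(a + 5)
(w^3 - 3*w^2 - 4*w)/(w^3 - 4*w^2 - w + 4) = w/(w - 1)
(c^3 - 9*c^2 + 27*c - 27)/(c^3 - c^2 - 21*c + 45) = (c - 3)/(c + 5)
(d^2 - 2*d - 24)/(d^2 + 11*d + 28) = (d - 6)/(d + 7)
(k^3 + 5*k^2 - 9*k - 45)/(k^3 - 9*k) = (k + 5)/k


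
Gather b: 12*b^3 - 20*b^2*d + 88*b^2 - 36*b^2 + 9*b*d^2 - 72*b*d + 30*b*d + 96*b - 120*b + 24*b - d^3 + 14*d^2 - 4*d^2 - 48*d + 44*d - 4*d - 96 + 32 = 12*b^3 + b^2*(52 - 20*d) + b*(9*d^2 - 42*d) - d^3 + 10*d^2 - 8*d - 64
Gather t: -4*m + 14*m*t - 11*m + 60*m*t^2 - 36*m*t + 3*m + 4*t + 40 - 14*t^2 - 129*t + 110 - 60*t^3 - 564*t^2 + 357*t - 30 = -12*m - 60*t^3 + t^2*(60*m - 578) + t*(232 - 22*m) + 120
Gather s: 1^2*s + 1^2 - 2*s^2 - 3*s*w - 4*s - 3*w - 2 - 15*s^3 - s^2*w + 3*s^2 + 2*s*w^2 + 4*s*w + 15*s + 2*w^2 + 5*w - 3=-15*s^3 + s^2*(1 - w) + s*(2*w^2 + w + 12) + 2*w^2 + 2*w - 4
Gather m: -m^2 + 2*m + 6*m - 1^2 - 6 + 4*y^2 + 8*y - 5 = -m^2 + 8*m + 4*y^2 + 8*y - 12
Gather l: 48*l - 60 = 48*l - 60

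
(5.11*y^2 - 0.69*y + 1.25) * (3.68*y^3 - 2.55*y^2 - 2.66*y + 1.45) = 18.8048*y^5 - 15.5697*y^4 - 7.2331*y^3 + 6.0574*y^2 - 4.3255*y + 1.8125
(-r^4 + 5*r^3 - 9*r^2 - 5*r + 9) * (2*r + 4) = -2*r^5 + 6*r^4 + 2*r^3 - 46*r^2 - 2*r + 36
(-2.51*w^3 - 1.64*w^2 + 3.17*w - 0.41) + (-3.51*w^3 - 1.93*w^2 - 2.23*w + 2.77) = -6.02*w^3 - 3.57*w^2 + 0.94*w + 2.36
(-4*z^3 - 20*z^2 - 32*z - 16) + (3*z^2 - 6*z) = -4*z^3 - 17*z^2 - 38*z - 16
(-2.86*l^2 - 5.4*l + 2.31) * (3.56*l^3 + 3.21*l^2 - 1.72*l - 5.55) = -10.1816*l^5 - 28.4046*l^4 - 4.1912*l^3 + 32.5761*l^2 + 25.9968*l - 12.8205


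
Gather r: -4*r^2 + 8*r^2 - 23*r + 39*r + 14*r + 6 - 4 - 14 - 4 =4*r^2 + 30*r - 16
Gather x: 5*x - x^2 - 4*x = -x^2 + x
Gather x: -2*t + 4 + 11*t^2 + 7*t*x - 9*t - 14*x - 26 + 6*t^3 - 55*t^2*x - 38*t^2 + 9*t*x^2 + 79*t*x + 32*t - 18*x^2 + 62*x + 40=6*t^3 - 27*t^2 + 21*t + x^2*(9*t - 18) + x*(-55*t^2 + 86*t + 48) + 18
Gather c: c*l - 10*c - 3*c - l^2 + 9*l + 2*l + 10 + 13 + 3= c*(l - 13) - l^2 + 11*l + 26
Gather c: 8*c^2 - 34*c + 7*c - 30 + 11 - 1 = 8*c^2 - 27*c - 20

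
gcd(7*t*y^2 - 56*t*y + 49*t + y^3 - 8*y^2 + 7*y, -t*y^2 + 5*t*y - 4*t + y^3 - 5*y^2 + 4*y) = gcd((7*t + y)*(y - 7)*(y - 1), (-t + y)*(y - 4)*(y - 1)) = y - 1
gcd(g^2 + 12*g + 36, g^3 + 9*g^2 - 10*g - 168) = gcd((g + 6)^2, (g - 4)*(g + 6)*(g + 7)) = g + 6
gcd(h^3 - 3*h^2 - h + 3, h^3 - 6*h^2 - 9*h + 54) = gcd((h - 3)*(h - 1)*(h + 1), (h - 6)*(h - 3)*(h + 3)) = h - 3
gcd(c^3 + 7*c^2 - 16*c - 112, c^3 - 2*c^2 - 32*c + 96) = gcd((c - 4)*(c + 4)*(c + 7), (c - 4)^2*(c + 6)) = c - 4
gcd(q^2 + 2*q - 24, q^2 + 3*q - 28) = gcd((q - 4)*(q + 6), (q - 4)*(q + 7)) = q - 4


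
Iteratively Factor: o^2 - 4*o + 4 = (o - 2)*(o - 2)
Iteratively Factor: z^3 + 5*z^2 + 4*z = (z + 1)*(z^2 + 4*z) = z*(z + 1)*(z + 4)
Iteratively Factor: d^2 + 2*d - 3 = (d + 3)*(d - 1)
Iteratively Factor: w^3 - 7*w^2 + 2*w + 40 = (w - 4)*(w^2 - 3*w - 10) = (w - 5)*(w - 4)*(w + 2)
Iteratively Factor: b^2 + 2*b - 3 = (b - 1)*(b + 3)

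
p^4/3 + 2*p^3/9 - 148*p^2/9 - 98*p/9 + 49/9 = (p/3 + 1/3)*(p - 7)*(p - 1/3)*(p + 7)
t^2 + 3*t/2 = t*(t + 3/2)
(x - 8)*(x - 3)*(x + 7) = x^3 - 4*x^2 - 53*x + 168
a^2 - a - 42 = (a - 7)*(a + 6)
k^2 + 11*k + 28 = (k + 4)*(k + 7)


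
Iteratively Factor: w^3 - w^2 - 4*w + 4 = (w - 1)*(w^2 - 4) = (w - 1)*(w + 2)*(w - 2)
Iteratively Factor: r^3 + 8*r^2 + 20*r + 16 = (r + 2)*(r^2 + 6*r + 8) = (r + 2)*(r + 4)*(r + 2)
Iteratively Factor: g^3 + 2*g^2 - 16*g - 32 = (g - 4)*(g^2 + 6*g + 8) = (g - 4)*(g + 2)*(g + 4)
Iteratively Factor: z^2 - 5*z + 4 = (z - 1)*(z - 4)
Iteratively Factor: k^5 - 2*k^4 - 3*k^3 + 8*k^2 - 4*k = (k - 2)*(k^4 - 3*k^2 + 2*k) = (k - 2)*(k - 1)*(k^3 + k^2 - 2*k) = (k - 2)*(k - 1)*(k + 2)*(k^2 - k) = (k - 2)*(k - 1)^2*(k + 2)*(k)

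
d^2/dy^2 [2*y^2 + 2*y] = 4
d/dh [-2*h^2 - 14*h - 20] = -4*h - 14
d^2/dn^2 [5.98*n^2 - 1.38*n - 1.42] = 11.9600000000000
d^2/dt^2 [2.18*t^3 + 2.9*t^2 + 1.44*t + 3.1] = 13.08*t + 5.8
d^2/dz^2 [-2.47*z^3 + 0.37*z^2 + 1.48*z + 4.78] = 0.74 - 14.82*z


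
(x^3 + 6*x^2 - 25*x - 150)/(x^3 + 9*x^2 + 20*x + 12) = (x^2 - 25)/(x^2 + 3*x + 2)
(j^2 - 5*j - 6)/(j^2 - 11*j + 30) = (j + 1)/(j - 5)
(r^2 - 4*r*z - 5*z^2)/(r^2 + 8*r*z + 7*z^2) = (r - 5*z)/(r + 7*z)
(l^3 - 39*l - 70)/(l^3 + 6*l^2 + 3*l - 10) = (l - 7)/(l - 1)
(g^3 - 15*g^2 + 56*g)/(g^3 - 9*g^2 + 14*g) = (g - 8)/(g - 2)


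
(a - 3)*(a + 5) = a^2 + 2*a - 15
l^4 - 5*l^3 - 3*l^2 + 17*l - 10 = (l - 5)*(l - 1)^2*(l + 2)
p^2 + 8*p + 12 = (p + 2)*(p + 6)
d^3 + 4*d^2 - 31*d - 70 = (d - 5)*(d + 2)*(d + 7)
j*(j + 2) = j^2 + 2*j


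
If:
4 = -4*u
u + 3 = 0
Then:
No Solution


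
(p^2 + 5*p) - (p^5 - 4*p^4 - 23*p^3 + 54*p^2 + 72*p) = -p^5 + 4*p^4 + 23*p^3 - 53*p^2 - 67*p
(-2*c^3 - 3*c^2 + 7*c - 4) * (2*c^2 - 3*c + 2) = -4*c^5 + 19*c^3 - 35*c^2 + 26*c - 8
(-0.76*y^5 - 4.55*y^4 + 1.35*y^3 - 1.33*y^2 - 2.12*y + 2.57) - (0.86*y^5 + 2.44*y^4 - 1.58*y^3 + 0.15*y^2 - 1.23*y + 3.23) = -1.62*y^5 - 6.99*y^4 + 2.93*y^3 - 1.48*y^2 - 0.89*y - 0.66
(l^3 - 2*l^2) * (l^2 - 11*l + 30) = l^5 - 13*l^4 + 52*l^3 - 60*l^2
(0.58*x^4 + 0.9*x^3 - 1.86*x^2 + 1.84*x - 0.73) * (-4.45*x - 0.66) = -2.581*x^5 - 4.3878*x^4 + 7.683*x^3 - 6.9604*x^2 + 2.0341*x + 0.4818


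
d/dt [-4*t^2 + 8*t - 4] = 8 - 8*t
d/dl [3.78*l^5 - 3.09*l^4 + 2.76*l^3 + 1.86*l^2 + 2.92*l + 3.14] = 18.9*l^4 - 12.36*l^3 + 8.28*l^2 + 3.72*l + 2.92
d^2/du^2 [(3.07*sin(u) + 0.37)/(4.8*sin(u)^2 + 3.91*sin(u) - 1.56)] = (-70.7328*sin(u)^5 + 23.5185599999999*sin(u)^4 - 17.2958400000001*sin(u)^3 + 15.6841910000001*sin(u)^2 + 169.865916*sin(u) + 54.3058579999999)/(4.8*sin(u)^2 + 3.91*sin(u) - 1.56)^3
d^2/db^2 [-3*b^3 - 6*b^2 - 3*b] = -18*b - 12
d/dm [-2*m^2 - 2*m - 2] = -4*m - 2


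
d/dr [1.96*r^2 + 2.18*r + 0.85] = 3.92*r + 2.18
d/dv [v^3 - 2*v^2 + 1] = v*(3*v - 4)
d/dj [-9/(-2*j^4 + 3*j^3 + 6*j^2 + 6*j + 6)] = 9*(-8*j^3 + 9*j^2 + 12*j + 6)/(-2*j^4 + 3*j^3 + 6*j^2 + 6*j + 6)^2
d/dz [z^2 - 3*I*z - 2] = 2*z - 3*I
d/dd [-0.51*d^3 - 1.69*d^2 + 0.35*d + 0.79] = -1.53*d^2 - 3.38*d + 0.35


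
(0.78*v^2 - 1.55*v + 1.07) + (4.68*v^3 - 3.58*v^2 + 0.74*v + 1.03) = 4.68*v^3 - 2.8*v^2 - 0.81*v + 2.1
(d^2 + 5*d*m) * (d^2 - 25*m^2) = d^4 + 5*d^3*m - 25*d^2*m^2 - 125*d*m^3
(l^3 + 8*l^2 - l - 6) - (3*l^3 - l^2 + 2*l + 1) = -2*l^3 + 9*l^2 - 3*l - 7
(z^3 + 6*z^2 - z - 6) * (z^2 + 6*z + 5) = z^5 + 12*z^4 + 40*z^3 + 18*z^2 - 41*z - 30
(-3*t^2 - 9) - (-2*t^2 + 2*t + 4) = -t^2 - 2*t - 13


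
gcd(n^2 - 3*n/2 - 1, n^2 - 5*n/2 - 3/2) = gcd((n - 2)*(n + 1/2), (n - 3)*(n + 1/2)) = n + 1/2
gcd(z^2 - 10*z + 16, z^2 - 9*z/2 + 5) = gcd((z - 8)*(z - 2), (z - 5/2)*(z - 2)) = z - 2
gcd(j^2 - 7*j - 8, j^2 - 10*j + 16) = j - 8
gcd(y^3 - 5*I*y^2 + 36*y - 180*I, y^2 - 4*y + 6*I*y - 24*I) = y + 6*I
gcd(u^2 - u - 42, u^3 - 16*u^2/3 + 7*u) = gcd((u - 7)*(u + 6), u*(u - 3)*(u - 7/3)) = 1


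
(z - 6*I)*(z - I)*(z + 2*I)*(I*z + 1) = I*z^4 + 6*z^3 + 3*I*z^2 + 20*z - 12*I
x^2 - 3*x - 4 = (x - 4)*(x + 1)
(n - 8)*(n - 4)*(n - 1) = n^3 - 13*n^2 + 44*n - 32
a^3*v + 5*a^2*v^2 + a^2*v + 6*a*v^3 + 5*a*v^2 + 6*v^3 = (a + 2*v)*(a + 3*v)*(a*v + v)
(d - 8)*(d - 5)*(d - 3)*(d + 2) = d^4 - 14*d^3 + 47*d^2 + 38*d - 240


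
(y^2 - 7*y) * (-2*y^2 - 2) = -2*y^4 + 14*y^3 - 2*y^2 + 14*y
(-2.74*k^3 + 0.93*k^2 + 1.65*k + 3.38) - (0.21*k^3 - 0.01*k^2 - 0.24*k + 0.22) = -2.95*k^3 + 0.94*k^2 + 1.89*k + 3.16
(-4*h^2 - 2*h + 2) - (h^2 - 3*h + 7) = -5*h^2 + h - 5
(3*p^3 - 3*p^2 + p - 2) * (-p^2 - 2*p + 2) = -3*p^5 - 3*p^4 + 11*p^3 - 6*p^2 + 6*p - 4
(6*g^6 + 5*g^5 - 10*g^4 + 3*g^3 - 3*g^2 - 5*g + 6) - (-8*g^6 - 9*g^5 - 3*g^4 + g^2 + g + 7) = 14*g^6 + 14*g^5 - 7*g^4 + 3*g^3 - 4*g^2 - 6*g - 1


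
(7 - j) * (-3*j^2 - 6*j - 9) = 3*j^3 - 15*j^2 - 33*j - 63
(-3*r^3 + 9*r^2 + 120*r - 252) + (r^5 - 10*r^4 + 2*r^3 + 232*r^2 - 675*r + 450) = r^5 - 10*r^4 - r^3 + 241*r^2 - 555*r + 198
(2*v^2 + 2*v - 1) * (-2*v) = -4*v^3 - 4*v^2 + 2*v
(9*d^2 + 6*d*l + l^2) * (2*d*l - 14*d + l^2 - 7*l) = 18*d^3*l - 126*d^3 + 21*d^2*l^2 - 147*d^2*l + 8*d*l^3 - 56*d*l^2 + l^4 - 7*l^3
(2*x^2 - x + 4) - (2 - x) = 2*x^2 + 2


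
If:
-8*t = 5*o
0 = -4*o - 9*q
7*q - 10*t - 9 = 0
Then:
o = 324/113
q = -144/113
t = -405/226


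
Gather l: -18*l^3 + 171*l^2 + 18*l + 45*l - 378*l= -18*l^3 + 171*l^2 - 315*l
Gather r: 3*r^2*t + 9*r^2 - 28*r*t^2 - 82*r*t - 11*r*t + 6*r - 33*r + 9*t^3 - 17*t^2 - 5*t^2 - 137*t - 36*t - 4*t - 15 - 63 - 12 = r^2*(3*t + 9) + r*(-28*t^2 - 93*t - 27) + 9*t^3 - 22*t^2 - 177*t - 90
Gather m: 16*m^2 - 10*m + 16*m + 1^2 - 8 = 16*m^2 + 6*m - 7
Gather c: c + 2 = c + 2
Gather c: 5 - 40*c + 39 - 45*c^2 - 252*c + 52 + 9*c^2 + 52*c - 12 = -36*c^2 - 240*c + 84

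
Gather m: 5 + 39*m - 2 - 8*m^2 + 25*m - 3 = -8*m^2 + 64*m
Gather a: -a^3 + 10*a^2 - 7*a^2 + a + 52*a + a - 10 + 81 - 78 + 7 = -a^3 + 3*a^2 + 54*a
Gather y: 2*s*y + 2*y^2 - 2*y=2*y^2 + y*(2*s - 2)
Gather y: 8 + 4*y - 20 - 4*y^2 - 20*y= -4*y^2 - 16*y - 12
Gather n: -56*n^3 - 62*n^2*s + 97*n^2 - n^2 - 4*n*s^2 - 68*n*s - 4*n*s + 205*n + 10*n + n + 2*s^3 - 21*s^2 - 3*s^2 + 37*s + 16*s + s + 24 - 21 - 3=-56*n^3 + n^2*(96 - 62*s) + n*(-4*s^2 - 72*s + 216) + 2*s^3 - 24*s^2 + 54*s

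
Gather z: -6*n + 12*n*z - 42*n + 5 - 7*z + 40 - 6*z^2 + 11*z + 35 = -48*n - 6*z^2 + z*(12*n + 4) + 80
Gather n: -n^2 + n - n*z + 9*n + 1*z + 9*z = -n^2 + n*(10 - z) + 10*z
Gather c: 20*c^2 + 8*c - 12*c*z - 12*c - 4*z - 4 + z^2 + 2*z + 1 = 20*c^2 + c*(-12*z - 4) + z^2 - 2*z - 3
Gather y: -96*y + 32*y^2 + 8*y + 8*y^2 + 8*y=40*y^2 - 80*y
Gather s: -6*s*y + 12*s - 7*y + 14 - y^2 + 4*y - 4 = s*(12 - 6*y) - y^2 - 3*y + 10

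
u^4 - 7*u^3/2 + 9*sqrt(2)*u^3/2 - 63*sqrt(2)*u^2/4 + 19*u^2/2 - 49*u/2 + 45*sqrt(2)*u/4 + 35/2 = (u - 5/2)*(u - 1)*(u + sqrt(2))*(u + 7*sqrt(2)/2)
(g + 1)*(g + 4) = g^2 + 5*g + 4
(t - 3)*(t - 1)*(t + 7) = t^3 + 3*t^2 - 25*t + 21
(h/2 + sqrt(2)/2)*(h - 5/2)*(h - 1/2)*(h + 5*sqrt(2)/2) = h^4/2 - 3*h^3/2 + 7*sqrt(2)*h^3/4 - 21*sqrt(2)*h^2/4 + 25*h^2/8 - 15*h/2 + 35*sqrt(2)*h/16 + 25/8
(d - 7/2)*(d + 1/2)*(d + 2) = d^3 - d^2 - 31*d/4 - 7/2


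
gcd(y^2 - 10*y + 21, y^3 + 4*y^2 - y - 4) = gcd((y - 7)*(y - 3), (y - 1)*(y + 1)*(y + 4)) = 1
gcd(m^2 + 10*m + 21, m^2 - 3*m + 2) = 1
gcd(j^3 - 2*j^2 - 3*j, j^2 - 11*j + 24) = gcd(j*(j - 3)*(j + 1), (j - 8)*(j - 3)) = j - 3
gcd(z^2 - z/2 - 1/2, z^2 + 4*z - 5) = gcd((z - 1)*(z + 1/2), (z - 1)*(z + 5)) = z - 1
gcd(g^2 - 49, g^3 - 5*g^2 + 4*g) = 1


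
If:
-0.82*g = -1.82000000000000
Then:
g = 2.22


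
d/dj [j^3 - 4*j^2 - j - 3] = 3*j^2 - 8*j - 1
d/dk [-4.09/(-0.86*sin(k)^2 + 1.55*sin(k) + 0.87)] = (6.3395 - 7.0348*sin(k))*cos(k)/(-0.86*sin(k)^2 + 1.55*sin(k) + 0.87)^2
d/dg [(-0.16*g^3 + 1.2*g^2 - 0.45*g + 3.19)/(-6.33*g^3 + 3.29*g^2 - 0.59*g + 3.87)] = (-4.44089209850063e-16*g^5 + 7.0696*g^4 - 5.5082*g^3 + 59.493*g^2 - 11.7022*g + 0.1406)/(40.0689*g^6 - 41.6514*g^5 + 18.2935*g^4 - 52.8764*g^3 + 25.8127*g^2 - 4.5666*g + 14.9769)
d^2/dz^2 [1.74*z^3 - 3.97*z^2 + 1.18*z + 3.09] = 10.44*z - 7.94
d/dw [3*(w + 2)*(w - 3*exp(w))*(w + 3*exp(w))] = 9*w^2 - 54*w*exp(2*w) + 12*w - 135*exp(2*w)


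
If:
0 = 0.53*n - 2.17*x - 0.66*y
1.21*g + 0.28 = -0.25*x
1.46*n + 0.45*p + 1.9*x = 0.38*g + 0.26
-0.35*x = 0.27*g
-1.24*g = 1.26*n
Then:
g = -0.28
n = 0.27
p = -1.43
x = 0.21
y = -0.48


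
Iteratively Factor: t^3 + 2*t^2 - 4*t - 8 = (t - 2)*(t^2 + 4*t + 4) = (t - 2)*(t + 2)*(t + 2)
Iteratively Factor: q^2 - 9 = (q - 3)*(q + 3)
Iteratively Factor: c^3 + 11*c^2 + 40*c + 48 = (c + 4)*(c^2 + 7*c + 12) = (c + 3)*(c + 4)*(c + 4)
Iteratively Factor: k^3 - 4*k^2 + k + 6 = (k - 2)*(k^2 - 2*k - 3) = (k - 3)*(k - 2)*(k + 1)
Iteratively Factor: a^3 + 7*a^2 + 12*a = (a + 3)*(a^2 + 4*a) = (a + 3)*(a + 4)*(a)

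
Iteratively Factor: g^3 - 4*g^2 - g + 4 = (g - 4)*(g^2 - 1) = (g - 4)*(g - 1)*(g + 1)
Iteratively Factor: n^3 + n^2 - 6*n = (n + 3)*(n^2 - 2*n) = (n - 2)*(n + 3)*(n)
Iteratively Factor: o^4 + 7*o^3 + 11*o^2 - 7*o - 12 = (o + 4)*(o^3 + 3*o^2 - o - 3) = (o + 3)*(o + 4)*(o^2 - 1) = (o - 1)*(o + 3)*(o + 4)*(o + 1)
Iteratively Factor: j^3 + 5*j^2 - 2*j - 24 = (j - 2)*(j^2 + 7*j + 12) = (j - 2)*(j + 4)*(j + 3)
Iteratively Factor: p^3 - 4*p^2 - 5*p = (p)*(p^2 - 4*p - 5) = p*(p - 5)*(p + 1)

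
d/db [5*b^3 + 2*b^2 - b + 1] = 15*b^2 + 4*b - 1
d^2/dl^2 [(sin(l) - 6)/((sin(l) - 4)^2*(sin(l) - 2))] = 2*(-2*sin(l)^5 + 26*sin(l)^4 - 73*sin(l)^3 - 42*sin(l)^2 + 324*sin(l) - 200)/((sin(l) - 4)^4*(sin(l) - 2)^3)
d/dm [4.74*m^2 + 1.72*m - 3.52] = 9.48*m + 1.72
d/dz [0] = 0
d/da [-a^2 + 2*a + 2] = 2 - 2*a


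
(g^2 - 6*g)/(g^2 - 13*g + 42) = g/(g - 7)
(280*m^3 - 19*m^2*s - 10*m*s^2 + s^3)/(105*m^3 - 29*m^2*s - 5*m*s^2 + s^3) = (-8*m + s)/(-3*m + s)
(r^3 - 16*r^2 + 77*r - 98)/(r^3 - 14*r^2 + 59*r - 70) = (r - 7)/(r - 5)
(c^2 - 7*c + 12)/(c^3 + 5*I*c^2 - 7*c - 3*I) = (c^2 - 7*c + 12)/(c^3 + 5*I*c^2 - 7*c - 3*I)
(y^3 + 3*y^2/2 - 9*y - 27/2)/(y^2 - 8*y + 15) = (2*y^2 + 9*y + 9)/(2*(y - 5))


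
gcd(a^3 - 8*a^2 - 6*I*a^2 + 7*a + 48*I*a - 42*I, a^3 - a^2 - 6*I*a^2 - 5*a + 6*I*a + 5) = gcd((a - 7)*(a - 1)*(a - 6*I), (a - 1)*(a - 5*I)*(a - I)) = a - 1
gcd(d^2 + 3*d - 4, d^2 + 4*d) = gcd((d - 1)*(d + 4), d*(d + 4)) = d + 4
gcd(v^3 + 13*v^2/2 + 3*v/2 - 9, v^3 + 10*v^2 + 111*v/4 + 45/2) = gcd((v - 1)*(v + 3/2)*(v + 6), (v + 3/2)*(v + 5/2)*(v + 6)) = v^2 + 15*v/2 + 9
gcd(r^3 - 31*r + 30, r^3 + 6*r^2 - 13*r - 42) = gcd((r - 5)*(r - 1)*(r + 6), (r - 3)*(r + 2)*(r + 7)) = 1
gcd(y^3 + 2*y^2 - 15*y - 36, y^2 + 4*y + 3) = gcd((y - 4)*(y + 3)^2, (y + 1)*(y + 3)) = y + 3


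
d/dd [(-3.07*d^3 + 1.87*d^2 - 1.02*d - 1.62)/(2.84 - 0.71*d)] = (4.3594*d^3 - 27.4841*d^2 + 10.6216*d - 4.047)/(0.5041*d^2 - 4.0328*d + 8.0656)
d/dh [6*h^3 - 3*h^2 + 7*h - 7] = 18*h^2 - 6*h + 7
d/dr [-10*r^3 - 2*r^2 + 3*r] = -30*r^2 - 4*r + 3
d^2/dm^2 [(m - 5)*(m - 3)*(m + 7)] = 6*m - 2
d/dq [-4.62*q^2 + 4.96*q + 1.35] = 4.96 - 9.24*q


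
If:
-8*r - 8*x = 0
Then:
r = -x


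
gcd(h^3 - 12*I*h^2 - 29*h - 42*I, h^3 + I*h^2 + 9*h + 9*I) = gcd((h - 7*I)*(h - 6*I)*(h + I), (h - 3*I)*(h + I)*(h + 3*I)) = h + I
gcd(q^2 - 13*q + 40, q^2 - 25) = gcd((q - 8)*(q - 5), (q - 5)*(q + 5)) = q - 5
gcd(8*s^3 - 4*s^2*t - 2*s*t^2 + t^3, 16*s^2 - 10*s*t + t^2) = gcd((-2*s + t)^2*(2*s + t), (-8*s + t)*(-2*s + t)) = 2*s - t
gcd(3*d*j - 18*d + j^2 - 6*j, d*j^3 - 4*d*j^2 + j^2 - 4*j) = 1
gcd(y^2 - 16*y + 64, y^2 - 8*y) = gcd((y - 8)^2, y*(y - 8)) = y - 8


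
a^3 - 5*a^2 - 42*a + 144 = (a - 8)*(a - 3)*(a + 6)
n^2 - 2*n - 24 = (n - 6)*(n + 4)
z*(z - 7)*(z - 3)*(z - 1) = z^4 - 11*z^3 + 31*z^2 - 21*z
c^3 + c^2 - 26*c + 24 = (c - 4)*(c - 1)*(c + 6)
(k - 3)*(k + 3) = k^2 - 9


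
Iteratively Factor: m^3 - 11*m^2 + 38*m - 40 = (m - 5)*(m^2 - 6*m + 8) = (m - 5)*(m - 4)*(m - 2)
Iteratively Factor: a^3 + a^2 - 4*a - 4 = (a + 2)*(a^2 - a - 2) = (a + 1)*(a + 2)*(a - 2)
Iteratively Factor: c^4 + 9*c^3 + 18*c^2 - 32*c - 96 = (c + 4)*(c^3 + 5*c^2 - 2*c - 24) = (c + 3)*(c + 4)*(c^2 + 2*c - 8) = (c + 3)*(c + 4)^2*(c - 2)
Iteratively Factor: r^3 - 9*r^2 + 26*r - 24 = (r - 4)*(r^2 - 5*r + 6) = (r - 4)*(r - 3)*(r - 2)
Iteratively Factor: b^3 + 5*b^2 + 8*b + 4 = (b + 1)*(b^2 + 4*b + 4) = (b + 1)*(b + 2)*(b + 2)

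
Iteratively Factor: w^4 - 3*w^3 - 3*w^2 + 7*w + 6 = (w - 2)*(w^3 - w^2 - 5*w - 3) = (w - 3)*(w - 2)*(w^2 + 2*w + 1) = (w - 3)*(w - 2)*(w + 1)*(w + 1)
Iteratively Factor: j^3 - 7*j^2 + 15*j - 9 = (j - 1)*(j^2 - 6*j + 9) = (j - 3)*(j - 1)*(j - 3)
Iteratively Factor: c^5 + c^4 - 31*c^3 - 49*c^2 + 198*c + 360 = (c + 2)*(c^4 - c^3 - 29*c^2 + 9*c + 180) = (c - 3)*(c + 2)*(c^3 + 2*c^2 - 23*c - 60) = (c - 3)*(c + 2)*(c + 3)*(c^2 - c - 20) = (c - 3)*(c + 2)*(c + 3)*(c + 4)*(c - 5)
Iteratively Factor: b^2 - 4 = (b - 2)*(b + 2)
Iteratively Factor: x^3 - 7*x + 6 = (x - 1)*(x^2 + x - 6) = (x - 1)*(x + 3)*(x - 2)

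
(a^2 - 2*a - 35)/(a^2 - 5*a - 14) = (a + 5)/(a + 2)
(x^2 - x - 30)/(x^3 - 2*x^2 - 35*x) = (x - 6)/(x*(x - 7))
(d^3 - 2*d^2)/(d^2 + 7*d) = d*(d - 2)/(d + 7)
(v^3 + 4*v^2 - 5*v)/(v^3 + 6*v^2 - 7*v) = (v + 5)/(v + 7)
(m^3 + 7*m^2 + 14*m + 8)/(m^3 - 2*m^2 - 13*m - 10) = (m + 4)/(m - 5)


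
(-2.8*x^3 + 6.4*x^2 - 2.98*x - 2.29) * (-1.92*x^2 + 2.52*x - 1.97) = 5.376*x^5 - 19.344*x^4 + 27.3656*x^3 - 15.7208*x^2 + 0.0997999999999992*x + 4.5113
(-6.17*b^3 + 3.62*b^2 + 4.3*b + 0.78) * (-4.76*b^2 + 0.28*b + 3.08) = 29.3692*b^5 - 18.9588*b^4 - 38.458*b^3 + 8.6408*b^2 + 13.4624*b + 2.4024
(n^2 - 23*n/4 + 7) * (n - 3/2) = n^3 - 29*n^2/4 + 125*n/8 - 21/2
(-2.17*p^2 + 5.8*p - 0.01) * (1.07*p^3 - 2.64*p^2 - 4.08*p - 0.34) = -2.3219*p^5 + 11.9348*p^4 - 6.4691*p^3 - 22.8998*p^2 - 1.9312*p + 0.0034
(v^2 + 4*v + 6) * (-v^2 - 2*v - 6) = -v^4 - 6*v^3 - 20*v^2 - 36*v - 36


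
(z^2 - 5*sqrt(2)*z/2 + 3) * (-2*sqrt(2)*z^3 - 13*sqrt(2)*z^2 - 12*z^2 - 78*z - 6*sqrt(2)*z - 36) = -2*sqrt(2)*z^5 - 13*sqrt(2)*z^4 - 2*z^4 - 13*z^3 + 18*sqrt(2)*z^3 - 42*z^2 + 156*sqrt(2)*z^2 - 234*z + 72*sqrt(2)*z - 108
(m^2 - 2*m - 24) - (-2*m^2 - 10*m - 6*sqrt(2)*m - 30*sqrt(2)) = 3*m^2 + 8*m + 6*sqrt(2)*m - 24 + 30*sqrt(2)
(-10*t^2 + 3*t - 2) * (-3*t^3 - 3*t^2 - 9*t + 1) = 30*t^5 + 21*t^4 + 87*t^3 - 31*t^2 + 21*t - 2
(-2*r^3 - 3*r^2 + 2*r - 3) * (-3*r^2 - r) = 6*r^5 + 11*r^4 - 3*r^3 + 7*r^2 + 3*r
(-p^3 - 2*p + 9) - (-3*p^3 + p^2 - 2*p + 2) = 2*p^3 - p^2 + 7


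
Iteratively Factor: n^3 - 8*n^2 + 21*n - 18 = (n - 3)*(n^2 - 5*n + 6) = (n - 3)*(n - 2)*(n - 3)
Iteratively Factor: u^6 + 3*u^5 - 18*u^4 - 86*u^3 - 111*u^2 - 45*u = (u + 1)*(u^5 + 2*u^4 - 20*u^3 - 66*u^2 - 45*u) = (u - 5)*(u + 1)*(u^4 + 7*u^3 + 15*u^2 + 9*u) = (u - 5)*(u + 1)*(u + 3)*(u^3 + 4*u^2 + 3*u) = (u - 5)*(u + 1)*(u + 3)^2*(u^2 + u) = u*(u - 5)*(u + 1)*(u + 3)^2*(u + 1)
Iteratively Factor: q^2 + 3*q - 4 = (q + 4)*(q - 1)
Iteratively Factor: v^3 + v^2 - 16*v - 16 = (v - 4)*(v^2 + 5*v + 4) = (v - 4)*(v + 1)*(v + 4)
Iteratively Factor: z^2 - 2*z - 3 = (z + 1)*(z - 3)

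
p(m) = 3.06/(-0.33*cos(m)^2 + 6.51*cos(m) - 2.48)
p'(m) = 3.06*(-0.66*sin(m)*cos(m) + 6.51*sin(m))/(-0.33*cos(m)^2 + 6.51*cos(m) - 2.48)^2 = (19.9206 - 2.0196*cos(m))*sin(m)/(0.33*cos(m)^2 - 6.51*cos(m) + 2.48)^2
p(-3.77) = -0.38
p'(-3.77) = 0.20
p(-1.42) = -2.03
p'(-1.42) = -8.51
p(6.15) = 0.84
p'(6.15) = -0.18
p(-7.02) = 1.42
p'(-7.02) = -2.65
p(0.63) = 1.19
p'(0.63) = 1.64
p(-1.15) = 24.64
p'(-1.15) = -1130.13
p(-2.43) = -0.40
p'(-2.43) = -0.24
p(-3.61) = -0.36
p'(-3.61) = 0.13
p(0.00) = 0.83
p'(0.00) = 0.00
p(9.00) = -0.35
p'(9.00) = 0.12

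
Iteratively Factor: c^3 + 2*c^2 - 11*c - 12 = (c + 1)*(c^2 + c - 12) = (c - 3)*(c + 1)*(c + 4)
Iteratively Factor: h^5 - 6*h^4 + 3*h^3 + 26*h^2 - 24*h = (h - 1)*(h^4 - 5*h^3 - 2*h^2 + 24*h) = h*(h - 1)*(h^3 - 5*h^2 - 2*h + 24) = h*(h - 1)*(h + 2)*(h^2 - 7*h + 12) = h*(h - 3)*(h - 1)*(h + 2)*(h - 4)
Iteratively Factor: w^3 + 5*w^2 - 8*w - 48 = (w - 3)*(w^2 + 8*w + 16) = (w - 3)*(w + 4)*(w + 4)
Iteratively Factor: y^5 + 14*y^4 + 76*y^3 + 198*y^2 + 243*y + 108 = (y + 3)*(y^4 + 11*y^3 + 43*y^2 + 69*y + 36) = (y + 1)*(y + 3)*(y^3 + 10*y^2 + 33*y + 36) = (y + 1)*(y + 3)^2*(y^2 + 7*y + 12) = (y + 1)*(y + 3)^3*(y + 4)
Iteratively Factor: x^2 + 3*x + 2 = (x + 1)*(x + 2)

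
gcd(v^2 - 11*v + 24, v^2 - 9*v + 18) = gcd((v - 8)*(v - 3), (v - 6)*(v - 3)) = v - 3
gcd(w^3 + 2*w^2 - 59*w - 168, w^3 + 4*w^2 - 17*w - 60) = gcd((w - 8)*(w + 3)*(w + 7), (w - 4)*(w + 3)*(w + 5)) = w + 3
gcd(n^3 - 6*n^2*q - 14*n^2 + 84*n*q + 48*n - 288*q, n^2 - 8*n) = n - 8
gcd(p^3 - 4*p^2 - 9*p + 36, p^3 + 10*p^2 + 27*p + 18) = p + 3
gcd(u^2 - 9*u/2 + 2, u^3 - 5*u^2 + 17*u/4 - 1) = u^2 - 9*u/2 + 2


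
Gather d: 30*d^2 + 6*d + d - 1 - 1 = 30*d^2 + 7*d - 2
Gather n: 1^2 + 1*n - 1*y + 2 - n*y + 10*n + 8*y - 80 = n*(11 - y) + 7*y - 77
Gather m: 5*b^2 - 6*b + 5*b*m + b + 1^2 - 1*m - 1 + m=5*b^2 + 5*b*m - 5*b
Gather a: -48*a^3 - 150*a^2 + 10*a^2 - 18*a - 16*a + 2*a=-48*a^3 - 140*a^2 - 32*a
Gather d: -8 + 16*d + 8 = 16*d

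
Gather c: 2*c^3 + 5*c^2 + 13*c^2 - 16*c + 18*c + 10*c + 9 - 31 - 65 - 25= 2*c^3 + 18*c^2 + 12*c - 112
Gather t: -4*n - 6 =-4*n - 6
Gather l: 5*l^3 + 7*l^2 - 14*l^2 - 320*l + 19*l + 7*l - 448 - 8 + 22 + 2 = 5*l^3 - 7*l^2 - 294*l - 432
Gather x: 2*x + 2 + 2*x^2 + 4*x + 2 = 2*x^2 + 6*x + 4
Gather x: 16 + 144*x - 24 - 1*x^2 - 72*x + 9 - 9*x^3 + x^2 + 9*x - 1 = -9*x^3 + 81*x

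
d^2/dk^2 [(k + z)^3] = 6*k + 6*z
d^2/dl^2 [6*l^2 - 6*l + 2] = 12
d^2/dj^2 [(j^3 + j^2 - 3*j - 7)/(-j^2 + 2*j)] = 2*(-3*j^3 + 21*j^2 - 42*j + 28)/(j^3*(j^3 - 6*j^2 + 12*j - 8))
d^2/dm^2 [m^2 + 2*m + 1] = 2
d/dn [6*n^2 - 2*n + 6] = 12*n - 2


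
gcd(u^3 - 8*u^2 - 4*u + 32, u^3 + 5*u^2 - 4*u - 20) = u^2 - 4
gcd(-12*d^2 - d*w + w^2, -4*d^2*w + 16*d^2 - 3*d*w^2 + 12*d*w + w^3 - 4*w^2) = -4*d + w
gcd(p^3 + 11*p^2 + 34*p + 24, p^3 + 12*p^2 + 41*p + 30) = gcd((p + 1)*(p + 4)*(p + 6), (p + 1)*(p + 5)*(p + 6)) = p^2 + 7*p + 6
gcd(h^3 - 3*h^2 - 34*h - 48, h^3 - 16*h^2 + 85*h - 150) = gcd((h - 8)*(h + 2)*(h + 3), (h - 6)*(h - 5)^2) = 1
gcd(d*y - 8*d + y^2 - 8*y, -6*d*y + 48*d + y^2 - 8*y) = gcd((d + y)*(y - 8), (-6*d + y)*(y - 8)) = y - 8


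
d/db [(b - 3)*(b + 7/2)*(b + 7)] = 3*b^2 + 15*b - 7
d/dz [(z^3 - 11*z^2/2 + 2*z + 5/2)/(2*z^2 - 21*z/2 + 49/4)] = 4*(8*z^4 - 84*z^3 + 362*z^2 - 579*z + 203)/(64*z^4 - 672*z^3 + 2548*z^2 - 4116*z + 2401)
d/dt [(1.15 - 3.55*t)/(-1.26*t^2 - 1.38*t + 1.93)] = (-4.473*t^2 + 2.898*t - 5.2645)/(1.5876*t^4 + 3.4776*t^3 - 2.9592*t^2 - 5.3268*t + 3.7249)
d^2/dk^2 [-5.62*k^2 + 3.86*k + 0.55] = -11.2400000000000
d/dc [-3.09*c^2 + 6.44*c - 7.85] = 6.44 - 6.18*c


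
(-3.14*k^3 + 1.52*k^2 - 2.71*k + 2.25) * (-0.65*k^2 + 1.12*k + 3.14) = 2.041*k^5 - 4.5048*k^4 - 6.3957*k^3 + 0.2751*k^2 - 5.9894*k + 7.065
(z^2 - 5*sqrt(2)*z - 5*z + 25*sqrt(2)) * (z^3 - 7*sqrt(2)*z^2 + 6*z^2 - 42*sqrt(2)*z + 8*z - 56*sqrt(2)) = z^5 - 12*sqrt(2)*z^4 + z^4 - 12*sqrt(2)*z^3 + 48*z^3 + 30*z^2 + 264*sqrt(2)*z^2 - 1540*z + 480*sqrt(2)*z - 2800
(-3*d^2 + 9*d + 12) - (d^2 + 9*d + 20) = -4*d^2 - 8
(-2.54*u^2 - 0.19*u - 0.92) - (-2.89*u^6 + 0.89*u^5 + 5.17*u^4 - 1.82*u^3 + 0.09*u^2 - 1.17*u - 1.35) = 2.89*u^6 - 0.89*u^5 - 5.17*u^4 + 1.82*u^3 - 2.63*u^2 + 0.98*u + 0.43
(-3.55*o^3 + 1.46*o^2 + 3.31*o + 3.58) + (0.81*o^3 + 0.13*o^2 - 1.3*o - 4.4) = -2.74*o^3 + 1.59*o^2 + 2.01*o - 0.82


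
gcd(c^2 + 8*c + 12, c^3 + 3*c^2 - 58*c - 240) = c + 6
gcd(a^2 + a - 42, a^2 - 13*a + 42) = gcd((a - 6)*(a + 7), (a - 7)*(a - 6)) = a - 6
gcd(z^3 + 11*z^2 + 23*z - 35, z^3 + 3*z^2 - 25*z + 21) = z^2 + 6*z - 7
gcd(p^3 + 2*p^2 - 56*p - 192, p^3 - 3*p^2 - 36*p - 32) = p^2 - 4*p - 32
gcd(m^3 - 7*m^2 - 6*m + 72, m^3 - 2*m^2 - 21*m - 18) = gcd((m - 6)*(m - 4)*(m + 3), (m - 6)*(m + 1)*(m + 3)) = m^2 - 3*m - 18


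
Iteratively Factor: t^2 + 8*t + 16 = (t + 4)*(t + 4)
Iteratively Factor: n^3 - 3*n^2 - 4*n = (n)*(n^2 - 3*n - 4) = n*(n - 4)*(n + 1)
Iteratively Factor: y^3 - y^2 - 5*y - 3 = (y + 1)*(y^2 - 2*y - 3) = (y - 3)*(y + 1)*(y + 1)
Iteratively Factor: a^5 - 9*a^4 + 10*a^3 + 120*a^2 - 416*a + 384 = (a - 3)*(a^4 - 6*a^3 - 8*a^2 + 96*a - 128) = (a - 4)*(a - 3)*(a^3 - 2*a^2 - 16*a + 32) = (a - 4)^2*(a - 3)*(a^2 + 2*a - 8) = (a - 4)^2*(a - 3)*(a + 4)*(a - 2)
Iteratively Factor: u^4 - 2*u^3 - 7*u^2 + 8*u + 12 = (u + 2)*(u^3 - 4*u^2 + u + 6) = (u + 1)*(u + 2)*(u^2 - 5*u + 6) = (u - 2)*(u + 1)*(u + 2)*(u - 3)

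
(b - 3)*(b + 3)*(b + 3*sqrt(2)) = b^3 + 3*sqrt(2)*b^2 - 9*b - 27*sqrt(2)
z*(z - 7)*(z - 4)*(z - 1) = z^4 - 12*z^3 + 39*z^2 - 28*z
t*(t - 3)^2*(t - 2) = t^4 - 8*t^3 + 21*t^2 - 18*t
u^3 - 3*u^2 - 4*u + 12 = (u - 3)*(u - 2)*(u + 2)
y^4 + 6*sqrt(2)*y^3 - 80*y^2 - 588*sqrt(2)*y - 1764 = (y - 7*sqrt(2))*(y + 3*sqrt(2))^2*(y + 7*sqrt(2))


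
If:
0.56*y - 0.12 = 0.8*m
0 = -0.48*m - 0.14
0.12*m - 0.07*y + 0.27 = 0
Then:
No Solution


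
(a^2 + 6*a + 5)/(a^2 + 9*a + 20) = (a + 1)/(a + 4)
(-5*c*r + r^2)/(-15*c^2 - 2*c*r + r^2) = r/(3*c + r)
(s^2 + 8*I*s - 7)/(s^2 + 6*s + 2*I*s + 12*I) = (s^2 + 8*I*s - 7)/(s^2 + 2*s*(3 + I) + 12*I)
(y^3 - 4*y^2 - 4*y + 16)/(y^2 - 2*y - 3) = (-y^3 + 4*y^2 + 4*y - 16)/(-y^2 + 2*y + 3)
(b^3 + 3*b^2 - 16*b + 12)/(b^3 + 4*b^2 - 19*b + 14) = (b + 6)/(b + 7)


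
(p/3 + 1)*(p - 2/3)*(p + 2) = p^3/3 + 13*p^2/9 + 8*p/9 - 4/3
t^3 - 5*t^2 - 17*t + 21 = (t - 7)*(t - 1)*(t + 3)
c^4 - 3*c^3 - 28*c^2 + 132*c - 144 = (c - 4)*(c - 3)*(c - 2)*(c + 6)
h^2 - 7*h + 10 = (h - 5)*(h - 2)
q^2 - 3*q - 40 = (q - 8)*(q + 5)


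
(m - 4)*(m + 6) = m^2 + 2*m - 24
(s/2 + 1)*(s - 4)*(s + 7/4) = s^3/2 - s^2/8 - 23*s/4 - 7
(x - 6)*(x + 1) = x^2 - 5*x - 6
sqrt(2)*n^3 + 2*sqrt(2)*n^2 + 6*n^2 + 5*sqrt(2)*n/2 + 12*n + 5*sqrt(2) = (n + 2)*(n + 5*sqrt(2)/2)*(sqrt(2)*n + 1)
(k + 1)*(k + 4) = k^2 + 5*k + 4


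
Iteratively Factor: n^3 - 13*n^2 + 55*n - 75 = (n - 3)*(n^2 - 10*n + 25) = (n - 5)*(n - 3)*(n - 5)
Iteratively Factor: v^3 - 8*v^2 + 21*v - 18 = (v - 3)*(v^2 - 5*v + 6) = (v - 3)*(v - 2)*(v - 3)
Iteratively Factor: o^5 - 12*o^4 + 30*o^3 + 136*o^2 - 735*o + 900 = (o - 5)*(o^4 - 7*o^3 - 5*o^2 + 111*o - 180) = (o - 5)^2*(o^3 - 2*o^2 - 15*o + 36) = (o - 5)^2*(o + 4)*(o^2 - 6*o + 9) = (o - 5)^2*(o - 3)*(o + 4)*(o - 3)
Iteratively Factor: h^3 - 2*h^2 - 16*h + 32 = (h - 2)*(h^2 - 16) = (h - 2)*(h + 4)*(h - 4)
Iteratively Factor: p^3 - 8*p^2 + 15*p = (p)*(p^2 - 8*p + 15) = p*(p - 3)*(p - 5)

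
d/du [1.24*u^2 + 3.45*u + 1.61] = 2.48*u + 3.45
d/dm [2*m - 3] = 2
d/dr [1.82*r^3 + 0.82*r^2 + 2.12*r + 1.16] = 5.46*r^2 + 1.64*r + 2.12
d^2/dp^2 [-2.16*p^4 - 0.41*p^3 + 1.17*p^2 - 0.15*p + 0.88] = -25.92*p^2 - 2.46*p + 2.34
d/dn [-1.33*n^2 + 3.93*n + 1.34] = 3.93 - 2.66*n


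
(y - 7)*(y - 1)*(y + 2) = y^3 - 6*y^2 - 9*y + 14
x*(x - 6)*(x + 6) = x^3 - 36*x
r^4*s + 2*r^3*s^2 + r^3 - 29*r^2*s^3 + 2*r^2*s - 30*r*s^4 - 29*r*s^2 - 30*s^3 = (r - 5*s)*(r + s)*(r + 6*s)*(r*s + 1)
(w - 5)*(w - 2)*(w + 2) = w^3 - 5*w^2 - 4*w + 20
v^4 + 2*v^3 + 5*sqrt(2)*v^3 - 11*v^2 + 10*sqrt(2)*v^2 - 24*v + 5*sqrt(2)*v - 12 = (v + 1)^2*(v - sqrt(2))*(v + 6*sqrt(2))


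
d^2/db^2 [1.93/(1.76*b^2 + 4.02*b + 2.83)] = (-11.956736*b^2 - 27.310272*b + 1.93*(3.52*b + 4.02)*(7.04*b + 8.04) - 19.225888)/(1.76*b^2 + 4.02*b + 2.83)^3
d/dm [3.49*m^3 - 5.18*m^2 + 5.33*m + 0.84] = 10.47*m^2 - 10.36*m + 5.33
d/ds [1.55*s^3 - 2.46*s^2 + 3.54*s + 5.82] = 4.65*s^2 - 4.92*s + 3.54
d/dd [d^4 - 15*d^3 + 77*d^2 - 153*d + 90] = 4*d^3 - 45*d^2 + 154*d - 153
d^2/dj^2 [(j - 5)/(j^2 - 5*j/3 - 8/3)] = 6*((20 - 9*j)*(-3*j^2 + 5*j + 8) - (j - 5)*(6*j - 5)^2)/(-3*j^2 + 5*j + 8)^3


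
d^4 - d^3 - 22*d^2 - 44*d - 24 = (d - 6)*(d + 1)*(d + 2)^2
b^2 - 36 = (b - 6)*(b + 6)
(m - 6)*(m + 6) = m^2 - 36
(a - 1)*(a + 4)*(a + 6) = a^3 + 9*a^2 + 14*a - 24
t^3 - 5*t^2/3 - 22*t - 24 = (t - 6)*(t + 4/3)*(t + 3)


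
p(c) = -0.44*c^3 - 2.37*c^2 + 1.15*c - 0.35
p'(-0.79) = 4.07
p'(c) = -1.32*c^2 - 4.74*c + 1.15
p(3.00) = -30.11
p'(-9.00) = -63.11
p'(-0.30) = 2.45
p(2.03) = -11.46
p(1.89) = -9.61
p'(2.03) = -13.91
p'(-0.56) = 3.39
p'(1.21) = -6.52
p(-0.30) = -0.90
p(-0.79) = -2.52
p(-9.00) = 118.09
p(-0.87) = -2.85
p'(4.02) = -39.24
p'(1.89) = -12.52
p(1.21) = -3.21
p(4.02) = -62.61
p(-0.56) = -1.66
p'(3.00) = -24.95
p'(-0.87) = 4.27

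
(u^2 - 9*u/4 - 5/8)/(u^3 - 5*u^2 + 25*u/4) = (4*u + 1)/(2*u*(2*u - 5))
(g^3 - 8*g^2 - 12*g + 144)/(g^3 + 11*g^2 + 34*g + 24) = (g^2 - 12*g + 36)/(g^2 + 7*g + 6)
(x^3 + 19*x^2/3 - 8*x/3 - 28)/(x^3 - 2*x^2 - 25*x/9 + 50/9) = 3*(3*x^2 + 25*x + 42)/(9*x^2 - 25)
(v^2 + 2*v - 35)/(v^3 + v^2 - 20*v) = (v^2 + 2*v - 35)/(v*(v^2 + v - 20))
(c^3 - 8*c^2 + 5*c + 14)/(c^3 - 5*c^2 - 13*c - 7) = (c - 2)/(c + 1)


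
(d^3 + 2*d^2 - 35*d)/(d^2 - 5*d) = d + 7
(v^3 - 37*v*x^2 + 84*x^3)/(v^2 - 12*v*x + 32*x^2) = (-v^2 - 4*v*x + 21*x^2)/(-v + 8*x)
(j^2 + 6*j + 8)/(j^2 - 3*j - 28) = (j + 2)/(j - 7)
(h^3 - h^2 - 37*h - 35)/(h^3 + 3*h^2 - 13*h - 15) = (h - 7)/(h - 3)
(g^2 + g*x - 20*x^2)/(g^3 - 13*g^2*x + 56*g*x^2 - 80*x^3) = (g + 5*x)/(g^2 - 9*g*x + 20*x^2)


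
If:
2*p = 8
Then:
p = 4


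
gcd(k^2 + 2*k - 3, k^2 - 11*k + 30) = 1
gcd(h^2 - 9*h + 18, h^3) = 1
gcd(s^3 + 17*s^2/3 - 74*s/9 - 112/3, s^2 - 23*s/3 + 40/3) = s - 8/3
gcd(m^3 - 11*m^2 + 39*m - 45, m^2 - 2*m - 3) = m - 3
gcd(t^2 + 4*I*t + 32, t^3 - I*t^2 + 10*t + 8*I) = t - 4*I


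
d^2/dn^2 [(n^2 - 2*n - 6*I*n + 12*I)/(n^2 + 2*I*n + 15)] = (n^3*(-4 - 16*I) + n^2*(-90 + 72*I) + n*(36 + 540*I) + 90 - 336*I)/(n^6 + 6*I*n^5 + 33*n^4 + 172*I*n^3 + 495*n^2 + 1350*I*n + 3375)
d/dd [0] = 0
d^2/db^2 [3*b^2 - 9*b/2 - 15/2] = 6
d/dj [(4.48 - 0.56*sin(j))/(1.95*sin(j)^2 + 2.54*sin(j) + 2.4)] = (1.092*sin(j)^2 - 17.472*sin(j) - 12.7232)*cos(j)/(3.8025*sin(j)^4 + 9.906*sin(j)^3 + 15.8116*sin(j)^2 + 12.192*sin(j) + 5.76)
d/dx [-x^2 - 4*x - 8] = -2*x - 4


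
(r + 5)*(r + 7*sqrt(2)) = r^2 + 5*r + 7*sqrt(2)*r + 35*sqrt(2)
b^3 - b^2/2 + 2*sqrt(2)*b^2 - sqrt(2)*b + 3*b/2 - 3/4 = (b - 1/2)*(b + sqrt(2)/2)*(b + 3*sqrt(2)/2)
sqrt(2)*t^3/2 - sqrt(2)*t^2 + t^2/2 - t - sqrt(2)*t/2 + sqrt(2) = (t - 2)*(t - sqrt(2)/2)*(sqrt(2)*t/2 + 1)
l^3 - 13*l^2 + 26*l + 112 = (l - 8)*(l - 7)*(l + 2)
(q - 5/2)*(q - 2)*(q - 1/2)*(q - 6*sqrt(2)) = q^4 - 6*sqrt(2)*q^3 - 5*q^3 + 29*q^2/4 + 30*sqrt(2)*q^2 - 87*sqrt(2)*q/2 - 5*q/2 + 15*sqrt(2)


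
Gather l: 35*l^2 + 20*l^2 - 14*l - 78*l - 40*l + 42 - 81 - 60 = 55*l^2 - 132*l - 99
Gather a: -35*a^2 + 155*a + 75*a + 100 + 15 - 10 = -35*a^2 + 230*a + 105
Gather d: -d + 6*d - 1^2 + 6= 5*d + 5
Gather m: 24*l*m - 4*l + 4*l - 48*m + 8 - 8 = m*(24*l - 48)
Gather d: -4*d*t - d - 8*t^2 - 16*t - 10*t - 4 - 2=d*(-4*t - 1) - 8*t^2 - 26*t - 6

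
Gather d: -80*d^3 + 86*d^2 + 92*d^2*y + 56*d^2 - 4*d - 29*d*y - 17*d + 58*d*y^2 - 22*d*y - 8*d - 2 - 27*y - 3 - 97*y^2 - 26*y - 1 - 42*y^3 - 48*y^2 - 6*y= -80*d^3 + d^2*(92*y + 142) + d*(58*y^2 - 51*y - 29) - 42*y^3 - 145*y^2 - 59*y - 6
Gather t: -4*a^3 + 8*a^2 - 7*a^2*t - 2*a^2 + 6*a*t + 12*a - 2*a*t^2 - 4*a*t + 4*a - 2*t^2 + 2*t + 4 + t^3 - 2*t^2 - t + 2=-4*a^3 + 6*a^2 + 16*a + t^3 + t^2*(-2*a - 4) + t*(-7*a^2 + 2*a + 1) + 6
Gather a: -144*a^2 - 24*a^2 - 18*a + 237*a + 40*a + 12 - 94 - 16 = -168*a^2 + 259*a - 98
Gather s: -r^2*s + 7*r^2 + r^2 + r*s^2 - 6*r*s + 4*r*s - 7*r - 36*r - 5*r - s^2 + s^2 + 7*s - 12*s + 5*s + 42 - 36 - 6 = 8*r^2 + r*s^2 - 48*r + s*(-r^2 - 2*r)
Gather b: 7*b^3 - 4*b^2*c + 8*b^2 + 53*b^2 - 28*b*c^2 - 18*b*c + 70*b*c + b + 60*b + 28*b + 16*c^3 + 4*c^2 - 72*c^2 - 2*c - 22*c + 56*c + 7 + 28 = 7*b^3 + b^2*(61 - 4*c) + b*(-28*c^2 + 52*c + 89) + 16*c^3 - 68*c^2 + 32*c + 35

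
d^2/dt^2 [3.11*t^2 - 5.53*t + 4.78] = 6.22000000000000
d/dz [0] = 0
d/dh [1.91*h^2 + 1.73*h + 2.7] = 3.82*h + 1.73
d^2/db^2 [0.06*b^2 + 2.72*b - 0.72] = 0.120000000000000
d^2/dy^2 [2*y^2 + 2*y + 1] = 4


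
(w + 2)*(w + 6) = w^2 + 8*w + 12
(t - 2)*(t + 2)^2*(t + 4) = t^4 + 6*t^3 + 4*t^2 - 24*t - 32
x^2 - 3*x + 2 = (x - 2)*(x - 1)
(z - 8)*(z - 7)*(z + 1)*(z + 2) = z^4 - 12*z^3 + 13*z^2 + 138*z + 112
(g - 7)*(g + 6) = g^2 - g - 42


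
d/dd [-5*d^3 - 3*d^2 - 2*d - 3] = -15*d^2 - 6*d - 2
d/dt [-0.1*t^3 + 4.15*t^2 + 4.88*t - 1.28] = -0.3*t^2 + 8.3*t + 4.88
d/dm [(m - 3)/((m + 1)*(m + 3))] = (-m^2 + 6*m + 15)/(m^4 + 8*m^3 + 22*m^2 + 24*m + 9)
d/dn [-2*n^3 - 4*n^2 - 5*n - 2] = -6*n^2 - 8*n - 5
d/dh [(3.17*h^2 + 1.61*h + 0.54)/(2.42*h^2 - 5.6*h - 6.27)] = (-21.6482*h^2 - 42.3654*h - 7.0707)/(5.8564*h^4 - 27.104*h^3 + 1.0132*h^2 + 70.224*h + 39.3129)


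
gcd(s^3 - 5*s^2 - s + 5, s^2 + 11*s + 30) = 1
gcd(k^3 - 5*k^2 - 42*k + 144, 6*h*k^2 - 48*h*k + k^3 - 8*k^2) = k - 8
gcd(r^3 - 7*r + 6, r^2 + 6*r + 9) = r + 3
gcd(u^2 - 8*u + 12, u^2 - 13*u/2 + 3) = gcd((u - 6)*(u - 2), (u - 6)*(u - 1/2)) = u - 6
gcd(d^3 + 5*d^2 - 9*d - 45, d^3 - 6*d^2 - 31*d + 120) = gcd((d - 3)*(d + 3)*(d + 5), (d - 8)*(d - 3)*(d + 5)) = d^2 + 2*d - 15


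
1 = 1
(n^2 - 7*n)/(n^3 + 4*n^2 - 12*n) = (n - 7)/(n^2 + 4*n - 12)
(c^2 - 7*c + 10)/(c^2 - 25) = (c - 2)/(c + 5)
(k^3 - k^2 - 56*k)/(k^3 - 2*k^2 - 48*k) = (k + 7)/(k + 6)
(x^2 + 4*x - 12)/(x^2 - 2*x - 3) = (-x^2 - 4*x + 12)/(-x^2 + 2*x + 3)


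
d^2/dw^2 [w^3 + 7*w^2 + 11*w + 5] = 6*w + 14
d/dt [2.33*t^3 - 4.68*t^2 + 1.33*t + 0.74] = 6.99*t^2 - 9.36*t + 1.33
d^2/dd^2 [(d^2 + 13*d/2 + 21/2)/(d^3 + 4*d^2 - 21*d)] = (2*d^6 + 39*d^5 + 408*d^4 + 1321*d^3 - 315*d^2 - 5292*d + 9261)/(d^3*(d^6 + 12*d^5 - 15*d^4 - 440*d^3 + 315*d^2 + 5292*d - 9261))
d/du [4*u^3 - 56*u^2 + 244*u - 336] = 12*u^2 - 112*u + 244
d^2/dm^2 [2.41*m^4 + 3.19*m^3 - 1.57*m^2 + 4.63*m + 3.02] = 28.92*m^2 + 19.14*m - 3.14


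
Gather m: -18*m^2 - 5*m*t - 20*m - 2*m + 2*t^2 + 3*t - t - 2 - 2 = -18*m^2 + m*(-5*t - 22) + 2*t^2 + 2*t - 4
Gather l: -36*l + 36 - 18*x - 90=-36*l - 18*x - 54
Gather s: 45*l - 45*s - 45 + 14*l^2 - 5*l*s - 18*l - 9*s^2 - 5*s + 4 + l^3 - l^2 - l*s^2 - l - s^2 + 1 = l^3 + 13*l^2 + 26*l + s^2*(-l - 10) + s*(-5*l - 50) - 40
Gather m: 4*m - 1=4*m - 1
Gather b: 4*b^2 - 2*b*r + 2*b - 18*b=4*b^2 + b*(-2*r - 16)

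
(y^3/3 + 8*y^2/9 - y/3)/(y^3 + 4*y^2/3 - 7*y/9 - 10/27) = 3*y*(3*y^2 + 8*y - 3)/(27*y^3 + 36*y^2 - 21*y - 10)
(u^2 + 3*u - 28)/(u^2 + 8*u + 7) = (u - 4)/(u + 1)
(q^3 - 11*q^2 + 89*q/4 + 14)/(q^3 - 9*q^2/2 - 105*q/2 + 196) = (q + 1/2)/(q + 7)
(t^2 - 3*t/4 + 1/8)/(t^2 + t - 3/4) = (4*t - 1)/(2*(2*t + 3))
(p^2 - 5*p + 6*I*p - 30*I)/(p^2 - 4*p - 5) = (p + 6*I)/(p + 1)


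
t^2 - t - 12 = (t - 4)*(t + 3)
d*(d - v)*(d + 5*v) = d^3 + 4*d^2*v - 5*d*v^2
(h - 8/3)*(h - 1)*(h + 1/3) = h^3 - 10*h^2/3 + 13*h/9 + 8/9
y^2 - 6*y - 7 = (y - 7)*(y + 1)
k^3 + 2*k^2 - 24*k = k*(k - 4)*(k + 6)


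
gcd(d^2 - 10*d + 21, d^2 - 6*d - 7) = d - 7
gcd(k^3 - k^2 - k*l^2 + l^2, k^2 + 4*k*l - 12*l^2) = 1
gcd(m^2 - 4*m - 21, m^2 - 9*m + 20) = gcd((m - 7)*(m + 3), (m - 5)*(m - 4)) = 1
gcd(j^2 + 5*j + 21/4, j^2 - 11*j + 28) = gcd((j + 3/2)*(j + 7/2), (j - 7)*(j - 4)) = 1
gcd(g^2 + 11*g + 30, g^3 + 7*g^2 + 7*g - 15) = g + 5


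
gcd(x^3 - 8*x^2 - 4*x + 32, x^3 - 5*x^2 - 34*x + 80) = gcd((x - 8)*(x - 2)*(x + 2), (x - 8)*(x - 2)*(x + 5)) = x^2 - 10*x + 16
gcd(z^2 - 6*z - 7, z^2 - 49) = z - 7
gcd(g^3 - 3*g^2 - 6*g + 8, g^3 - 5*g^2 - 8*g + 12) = g^2 + g - 2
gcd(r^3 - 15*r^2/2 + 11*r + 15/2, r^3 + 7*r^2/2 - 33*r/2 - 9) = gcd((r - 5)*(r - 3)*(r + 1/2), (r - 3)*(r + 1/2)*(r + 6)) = r^2 - 5*r/2 - 3/2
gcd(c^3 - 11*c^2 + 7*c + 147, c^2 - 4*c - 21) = c^2 - 4*c - 21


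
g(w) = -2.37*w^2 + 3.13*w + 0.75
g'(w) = 3.13 - 4.74*w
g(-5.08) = -76.31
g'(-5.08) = 27.21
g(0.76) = 1.76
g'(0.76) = -0.47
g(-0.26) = -0.22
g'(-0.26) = 4.36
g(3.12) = -12.55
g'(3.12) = -11.66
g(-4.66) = -65.30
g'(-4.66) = 25.22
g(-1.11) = -5.64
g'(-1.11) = 8.39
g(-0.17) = 0.15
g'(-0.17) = 3.94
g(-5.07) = -76.04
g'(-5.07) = 27.16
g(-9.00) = -219.39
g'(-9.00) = 45.79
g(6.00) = -65.79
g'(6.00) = -25.31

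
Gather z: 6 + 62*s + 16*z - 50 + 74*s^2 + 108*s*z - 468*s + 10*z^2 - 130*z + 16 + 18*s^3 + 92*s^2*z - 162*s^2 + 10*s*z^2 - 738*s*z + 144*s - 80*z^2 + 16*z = 18*s^3 - 88*s^2 - 262*s + z^2*(10*s - 70) + z*(92*s^2 - 630*s - 98) - 28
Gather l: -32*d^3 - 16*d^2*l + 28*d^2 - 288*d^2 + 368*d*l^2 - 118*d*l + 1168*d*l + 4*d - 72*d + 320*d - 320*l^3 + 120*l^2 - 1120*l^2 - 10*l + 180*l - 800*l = -32*d^3 - 260*d^2 + 252*d - 320*l^3 + l^2*(368*d - 1000) + l*(-16*d^2 + 1050*d - 630)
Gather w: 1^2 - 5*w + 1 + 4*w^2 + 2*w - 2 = 4*w^2 - 3*w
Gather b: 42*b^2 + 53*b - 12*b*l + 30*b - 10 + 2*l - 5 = 42*b^2 + b*(83 - 12*l) + 2*l - 15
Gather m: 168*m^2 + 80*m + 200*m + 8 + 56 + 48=168*m^2 + 280*m + 112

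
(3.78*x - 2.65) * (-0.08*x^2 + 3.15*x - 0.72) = -0.3024*x^3 + 12.119*x^2 - 11.0691*x + 1.908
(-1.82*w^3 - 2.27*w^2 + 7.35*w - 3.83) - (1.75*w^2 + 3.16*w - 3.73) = -1.82*w^3 - 4.02*w^2 + 4.19*w - 0.1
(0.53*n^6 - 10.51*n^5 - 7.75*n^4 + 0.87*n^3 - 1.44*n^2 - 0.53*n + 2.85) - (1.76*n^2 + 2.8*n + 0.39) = 0.53*n^6 - 10.51*n^5 - 7.75*n^4 + 0.87*n^3 - 3.2*n^2 - 3.33*n + 2.46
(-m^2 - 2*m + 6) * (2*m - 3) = -2*m^3 - m^2 + 18*m - 18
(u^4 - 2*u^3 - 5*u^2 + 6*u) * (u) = u^5 - 2*u^4 - 5*u^3 + 6*u^2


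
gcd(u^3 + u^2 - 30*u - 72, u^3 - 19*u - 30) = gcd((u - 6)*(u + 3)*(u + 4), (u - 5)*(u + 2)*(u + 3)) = u + 3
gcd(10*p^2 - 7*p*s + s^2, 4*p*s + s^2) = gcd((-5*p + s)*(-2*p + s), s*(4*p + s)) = 1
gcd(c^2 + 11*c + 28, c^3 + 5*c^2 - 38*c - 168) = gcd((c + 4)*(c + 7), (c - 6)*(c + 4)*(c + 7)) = c^2 + 11*c + 28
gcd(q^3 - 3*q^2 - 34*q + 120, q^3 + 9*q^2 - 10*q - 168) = q^2 + 2*q - 24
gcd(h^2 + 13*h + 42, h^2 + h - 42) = h + 7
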